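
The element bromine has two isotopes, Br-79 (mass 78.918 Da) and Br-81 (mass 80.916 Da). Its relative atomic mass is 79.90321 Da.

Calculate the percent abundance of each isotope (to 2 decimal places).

Br-79: 50.69%, Br-81: 49.31%

Writing the weighted mean with unknown fraction x of Br-79:
78.918·x + 80.916·(1 − x) = 79.90321
(78.918 − 80.916)·x = 79.90321 − 80.916
x = -1.01279 / -1.998 = 0.50690 → 50.69% Br-79, 49.31% Br-81.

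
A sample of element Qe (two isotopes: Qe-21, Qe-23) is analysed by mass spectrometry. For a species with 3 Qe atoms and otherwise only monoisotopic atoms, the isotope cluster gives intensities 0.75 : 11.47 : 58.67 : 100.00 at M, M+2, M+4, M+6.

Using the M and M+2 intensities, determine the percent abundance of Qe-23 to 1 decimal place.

83.6%

Write p for the Qe-21 fraction. I(M+2)/I(M) = [C(3,1)·p^2·(1−p)] / p^3 = 3·(1−p)/p = 11.47/0.75 = 15.2933
(1−p)/p = 15.2933/3 = 5.0978  ⇒  p = 1/(1 + 5.0978) = 0.1640
Qe-21: 16.4%, Qe-23: 83.6%.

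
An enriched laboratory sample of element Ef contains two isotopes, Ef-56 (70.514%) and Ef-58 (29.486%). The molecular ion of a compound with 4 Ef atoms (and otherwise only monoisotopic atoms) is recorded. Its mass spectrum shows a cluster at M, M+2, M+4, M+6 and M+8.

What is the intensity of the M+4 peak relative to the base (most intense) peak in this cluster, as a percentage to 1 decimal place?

Binomial terms of (0.70514 + 0.29486)^4: M 0.2472, M+2 0.4135, M+4 0.2594, M+6 0.0723, M+8 0.0076 → M+2 is the base peak.
P(M+2) = C(4,1) × 0.70514^3 × 0.29486^1 = 4 × 0.35061142 × 0.29486 = 0.413525 (base)
P(M+4) = C(4,2) × 0.70514^2 × 0.29486^2 = 6 × 0.49722242 × 0.08694242 = 0.259378
Relative intensity = 0.259378 / 0.413525 × 100 = 62.7

62.7%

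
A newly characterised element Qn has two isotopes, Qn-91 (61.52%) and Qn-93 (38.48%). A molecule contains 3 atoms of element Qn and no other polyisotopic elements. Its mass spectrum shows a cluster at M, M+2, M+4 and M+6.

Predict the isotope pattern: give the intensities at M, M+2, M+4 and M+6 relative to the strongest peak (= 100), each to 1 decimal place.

53.3 : 100.0 : 62.5 : 13.0

The 3 Qn atoms are independent, so intensities follow the terms of (0.6152 + 0.3848)^3.
P(M) = 0.6152^3 = 0.232835
P(M+2) = 3 × 0.6152^2 × 0.3848^1 = 0.436907
P(M+4) = 3 × 0.6152^1 × 0.3848^2 = 0.273280
P(M+6) = 0.3848^3 = 0.056978
The M+2 peak is largest (0.436907); scaling to 100 gives 53.3 : 100.0 : 62.5 : 13.0.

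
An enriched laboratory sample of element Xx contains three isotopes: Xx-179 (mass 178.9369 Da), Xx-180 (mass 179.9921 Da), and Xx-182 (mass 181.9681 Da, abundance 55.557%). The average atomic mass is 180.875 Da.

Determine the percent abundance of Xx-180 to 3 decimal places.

24.077%

Let x and y be the fractions of Xx-179 and Xx-180. Then x + y = 1 − 0.55557 = 0.44443 and 178.9369x + 179.9921y = 180.875 − 0.55557×181.9681 = 79.778982683.
Substituting: 178.9369x + 179.9921(0.44443 − x) = 79.778982683
(178.9369 − 179.9921)x = -0.21490632  ⇒  x = 0.20366, y = 0.24077
Xx-179: 20.366%, Xx-180: 24.077%.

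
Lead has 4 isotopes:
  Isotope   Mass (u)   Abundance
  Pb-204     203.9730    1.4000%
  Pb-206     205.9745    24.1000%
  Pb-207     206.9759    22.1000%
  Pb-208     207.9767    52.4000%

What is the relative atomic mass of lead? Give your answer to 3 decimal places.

207.217 u

The abundance-weighted mean is 0.014000 × 203.9730 + 0.241000 × 205.9745 + 0.221000 × 206.9759 + 0.524000 × 207.9767
= 2.85562 + 49.63985 + 45.74167 + 108.97979 = 207.21693 u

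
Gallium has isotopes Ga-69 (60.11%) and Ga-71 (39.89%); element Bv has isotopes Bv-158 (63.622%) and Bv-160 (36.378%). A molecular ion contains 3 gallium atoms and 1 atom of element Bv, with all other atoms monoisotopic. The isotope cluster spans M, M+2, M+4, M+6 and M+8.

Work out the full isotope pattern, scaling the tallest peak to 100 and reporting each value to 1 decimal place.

39.0 : 100.0 : 96.0 : 40.9 : 6.5

Gallium pattern (n=3): 0.21719018 : 0.43239309 : 0.28694328 : 0.06347345
Element Bv pattern (n=1): 0.63622 : 0.36378
Convolve the two distributions (both contribute in 2-u steps):
  M: 0.21719018×0.63622 = 0.138181
  M+2: 0.21719018×0.36378 + 0.43239309×0.63622 = 0.354107
  M+4: 0.43239309×0.36378 + 0.28694328×0.63622 = 0.339855
  M+6: 0.28694328×0.36378 + 0.06347345×0.63622 = 0.144767
  M+8: 0.06347345×0.36378 = 0.023090
Scale to base peak (0.354107) = 100: 39.0 : 100.0 : 96.0 : 40.9 : 6.5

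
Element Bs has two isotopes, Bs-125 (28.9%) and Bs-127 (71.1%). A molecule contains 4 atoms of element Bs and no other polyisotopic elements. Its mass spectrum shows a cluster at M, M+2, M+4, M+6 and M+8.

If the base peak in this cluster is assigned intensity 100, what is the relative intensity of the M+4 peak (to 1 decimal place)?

61.0

Term probabilities: M 0.0070, M+2 0.0686, M+4 0.2533, M+6 0.4155, M+8 0.2556. Base peak = M+6.
P(M+6) = C(4,3) × 0.289^1 × 0.711^3 = 4 × 0.2890 × 0.35942543 = 0.415496 (base)
P(M+4) = C(4,2) × 0.289^2 × 0.711^2 = 6 × 0.083521 × 0.505521 = 0.253330
Relative intensity = 0.253330 / 0.415496 × 100 = 61.0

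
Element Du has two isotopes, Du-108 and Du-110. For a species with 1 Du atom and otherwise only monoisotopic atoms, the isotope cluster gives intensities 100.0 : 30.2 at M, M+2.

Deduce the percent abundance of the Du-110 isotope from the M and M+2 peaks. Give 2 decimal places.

Write p for the Du-108 fraction. I(M+2)/I(M) = [C(1,1)·p^0·(1−p)] / p^1 = 1·(1−p)/p = 30.2/100.0 = 0.3020
(1−p)/p = 0.3020/1 = 0.3020  ⇒  p = 1/(1 + 0.3020) = 0.7680
Du-108: 76.80%, Du-110: 23.20%.

23.20%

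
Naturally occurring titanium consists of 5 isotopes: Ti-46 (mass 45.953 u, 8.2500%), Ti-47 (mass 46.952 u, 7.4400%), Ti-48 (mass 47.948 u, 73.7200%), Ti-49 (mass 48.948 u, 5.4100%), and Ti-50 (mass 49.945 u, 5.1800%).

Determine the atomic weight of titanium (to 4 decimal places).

47.8669 u

Ar = Σ fᵢ·mᵢ = 0.082500 × 45.953 + 0.074400 × 46.952 + 0.737200 × 47.948 + 0.054100 × 48.948 + 0.051800 × 49.945
= 3.79112 + 3.49323 + 35.34727 + 2.64809 + 2.58715 = 47.86686 u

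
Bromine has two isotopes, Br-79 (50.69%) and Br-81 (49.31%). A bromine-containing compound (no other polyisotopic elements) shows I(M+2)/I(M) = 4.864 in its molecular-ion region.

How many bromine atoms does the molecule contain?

5

For n independent Br atoms, I(M+2)/I(M) = n · (abundance Br-81) / (abundance Br-79) = n · 0.4931/0.5069.
n = 4.864 × 0.5069/0.4931 = 5.00 ≈ 5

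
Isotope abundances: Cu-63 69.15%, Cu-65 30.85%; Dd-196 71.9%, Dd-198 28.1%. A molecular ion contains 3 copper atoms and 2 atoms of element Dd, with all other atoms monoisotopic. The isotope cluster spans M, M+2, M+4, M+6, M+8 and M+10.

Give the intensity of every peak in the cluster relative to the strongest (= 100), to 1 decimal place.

Copper pattern (n=3): 0.33065611 : 0.44254842 : 0.19743483 : 0.02936064
Element Dd pattern (n=2): 0.516961 : 0.404078 : 0.078961
Convolve the two distributions (both contribute in 2-u steps):
  M: 0.33065611×0.516961 = 0.170936
  M+2: 0.33065611×0.404078 + 0.44254842×0.516961 = 0.362391
  M+4: 0.33065611×0.078961 + 0.44254842×0.404078 + 0.19743483×0.516961 = 0.306999
  M+6: 0.44254842×0.078961 + 0.19743483×0.404078 + 0.02936064×0.516961 = 0.129901
  M+8: 0.19743483×0.078961 + 0.02936064×0.404078 = 0.027454
  M+10: 0.02936064×0.078961 = 0.002318
Scale to base peak (0.362391) = 100: 47.2 : 100.0 : 84.7 : 35.8 : 7.6 : 0.6

47.2 : 100.0 : 84.7 : 35.8 : 7.6 : 0.6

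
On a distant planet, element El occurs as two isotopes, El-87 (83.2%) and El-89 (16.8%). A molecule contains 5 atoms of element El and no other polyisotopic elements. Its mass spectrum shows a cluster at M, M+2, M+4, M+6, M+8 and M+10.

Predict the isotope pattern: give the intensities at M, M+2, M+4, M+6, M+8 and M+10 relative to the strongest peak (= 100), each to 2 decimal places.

Expanding (0.832 + 0.168)^5:
P(M) = 0.832^5 = 0.398673
P(M+2) = 5 × 0.832^4 × 0.168^1 = 0.402506
P(M+4) = 10 × 0.832^3 × 0.168^2 = 0.162551
P(M+6) = 10 × 0.832^2 × 0.168^3 = 0.032823
P(M+8) = 5 × 0.832^1 × 0.168^4 = 0.003314
P(M+10) = 0.168^5 = 0.000134
The M+2 peak is largest (0.402506); scaling to 100 gives 99.05 : 100.00 : 40.38 : 8.15 : 0.82 : 0.03.

99.05 : 100.00 : 40.38 : 8.15 : 0.82 : 0.03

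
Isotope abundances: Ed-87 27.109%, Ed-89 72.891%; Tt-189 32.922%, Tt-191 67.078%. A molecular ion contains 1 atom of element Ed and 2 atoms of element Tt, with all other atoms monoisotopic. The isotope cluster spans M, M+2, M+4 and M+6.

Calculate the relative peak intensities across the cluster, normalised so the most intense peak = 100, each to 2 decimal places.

6.62 : 44.77 : 100.00 : 73.88

Element Ed pattern (n=1): 0.27109 : 0.72891
Element Tt pattern (n=2): 0.10838581 : 0.44166838 : 0.44994581
Convolve the two distributions (both contribute in 2-u steps):
  M: 0.27109×0.10838581 = 0.029382
  M+2: 0.27109×0.44166838 + 0.72891×0.10838581 = 0.198735
  M+4: 0.27109×0.44994581 + 0.72891×0.44166838 = 0.443912
  M+6: 0.72891×0.44994581 = 0.327970
Scale to base peak (0.443912) = 100: 6.62 : 44.77 : 100.00 : 73.88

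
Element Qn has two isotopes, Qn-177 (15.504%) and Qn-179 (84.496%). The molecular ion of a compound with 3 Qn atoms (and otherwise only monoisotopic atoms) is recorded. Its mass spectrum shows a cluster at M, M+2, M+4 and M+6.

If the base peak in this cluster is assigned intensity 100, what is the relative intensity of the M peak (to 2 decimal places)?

(0.15504 + 0.84496)^3 gives M 0.0037, M+2 0.0609, M+4 0.3321, M+6 0.6033; the largest is M+6.
P(M+6) = C(3,3) × 0.15504^0 × 0.84496^3 = 1 × 1.0000 × 0.60326545 = 0.603265 (base)
P(M) = C(3,0) × 0.15504^3 × 0.84496^0 = 1 × 0.00372676 × 1.0000 = 0.003727
Relative intensity = 0.003727 / 0.603265 × 100 = 0.62

0.62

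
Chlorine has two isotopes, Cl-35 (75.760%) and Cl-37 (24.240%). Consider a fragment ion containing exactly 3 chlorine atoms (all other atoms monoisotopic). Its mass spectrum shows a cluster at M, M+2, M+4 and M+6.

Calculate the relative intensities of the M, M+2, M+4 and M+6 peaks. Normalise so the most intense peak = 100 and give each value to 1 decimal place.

Expanding (0.75760 + 0.24240)^3:
P(M) = 0.75760^3 = 0.434830
P(M+2) = 3 × 0.75760^2 × 0.24240^1 = 0.417382
P(M+4) = 3 × 0.75760^1 × 0.24240^2 = 0.133545
P(M+6) = 0.24240^3 = 0.014243
The M peak is largest (0.434830); scaling to 100 gives 100.0 : 96.0 : 30.7 : 3.3.

100.0 : 96.0 : 30.7 : 3.3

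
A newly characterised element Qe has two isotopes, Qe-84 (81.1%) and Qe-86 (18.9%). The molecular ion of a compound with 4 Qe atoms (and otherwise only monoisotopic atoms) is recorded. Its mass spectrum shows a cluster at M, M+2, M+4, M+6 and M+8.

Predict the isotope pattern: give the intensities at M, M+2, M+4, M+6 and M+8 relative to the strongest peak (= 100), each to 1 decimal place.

Each Qe atom is independently Qe-84 (p = 0.811) or Qe-86 (q = 0.189); the cluster is the binomial expansion (p + q)^4.
P(M) = 0.811^4 = 0.432597
P(M+2) = 4 × 0.811^3 × 0.189^1 = 0.403259
P(M+4) = 6 × 0.811^2 × 0.189^2 = 0.140967
P(M+6) = 4 × 0.811^1 × 0.189^3 = 0.021901
P(M+8) = 0.189^4 = 0.001276
The M peak is largest (0.432597); scaling to 100 gives 100.0 : 93.2 : 32.6 : 5.1 : 0.3.

100.0 : 93.2 : 32.6 : 5.1 : 0.3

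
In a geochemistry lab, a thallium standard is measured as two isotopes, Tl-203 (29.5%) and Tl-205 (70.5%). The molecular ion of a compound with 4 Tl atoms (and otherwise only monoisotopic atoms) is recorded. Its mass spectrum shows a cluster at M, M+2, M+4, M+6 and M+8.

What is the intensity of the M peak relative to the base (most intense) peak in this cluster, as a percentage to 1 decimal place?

Term probabilities: M 0.0076, M+2 0.0724, M+4 0.2595, M+6 0.4135, M+8 0.2470. Base peak = M+6.
P(M+6) = C(4,3) × 0.295^1 × 0.705^3 = 4 × 0.2950 × 0.35040263 = 0.413475 (base)
P(M) = C(4,0) × 0.295^4 × 0.705^0 = 1 × 0.00757335 × 1.0000 = 0.007573
Relative intensity = 0.007573 / 0.413475 × 100 = 1.8

1.8%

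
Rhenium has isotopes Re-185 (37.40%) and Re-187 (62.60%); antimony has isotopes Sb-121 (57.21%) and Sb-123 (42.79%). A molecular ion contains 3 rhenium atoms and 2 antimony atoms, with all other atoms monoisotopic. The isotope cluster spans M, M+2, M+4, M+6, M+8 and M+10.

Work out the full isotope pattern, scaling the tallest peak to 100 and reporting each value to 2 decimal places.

Rhenium pattern (n=3): 0.05231362 : 0.26268713 : 0.43968487 : 0.24531438
Antimony pattern (n=2): 0.32729841 : 0.48960318 : 0.18309841
Convolve the two distributions (both contribute in 2-u steps):
  M: 0.05231362×0.32729841 = 0.017122
  M+2: 0.05231362×0.48960318 + 0.26268713×0.32729841 = 0.111590
  M+4: 0.05231362×0.18309841 + 0.26268713×0.48960318 + 0.43968487×0.32729841 = 0.282099
  M+6: 0.26268713×0.18309841 + 0.43968487×0.48960318 + 0.24531438×0.32729841 = 0.343660
  M+8: 0.43968487×0.18309841 + 0.24531438×0.48960318 = 0.200612
  M+10: 0.24531438×0.18309841 = 0.044917
Scale to base peak (0.343660) = 100: 4.98 : 32.47 : 82.09 : 100.00 : 58.38 : 13.07

4.98 : 32.47 : 82.09 : 100.00 : 58.38 : 13.07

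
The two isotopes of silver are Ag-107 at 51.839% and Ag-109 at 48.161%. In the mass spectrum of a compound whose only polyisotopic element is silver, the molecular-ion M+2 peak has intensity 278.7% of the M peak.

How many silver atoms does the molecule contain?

3

With n Ag atoms, P(M+2)/P(M) = C(n,1)·p^(n−1)q / p^n = n·q/p = n · 0.48161/0.51839.
n = 2.787 × 0.51839/0.48161 = 3.00 ≈ 3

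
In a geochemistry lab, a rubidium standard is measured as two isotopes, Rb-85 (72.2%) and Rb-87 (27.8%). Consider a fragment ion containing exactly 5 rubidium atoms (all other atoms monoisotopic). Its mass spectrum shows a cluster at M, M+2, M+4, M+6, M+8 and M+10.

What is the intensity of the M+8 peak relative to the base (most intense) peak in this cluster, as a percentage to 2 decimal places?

5.71%

Term probabilities: M 0.1962, M+2 0.3777, M+4 0.2909, M+6 0.1120, M+8 0.0216, M+10 0.0017. Base peak = M+2.
P(M+2) = C(5,1) × 0.722^4 × 0.278^1 = 5 × 0.27173701 × 0.2780 = 0.377714 (base)
P(M+8) = C(5,4) × 0.722^1 × 0.278^4 = 5 × 0.7220 × 0.00597282 = 0.021562
Relative intensity = 0.021562 / 0.377714 × 100 = 5.71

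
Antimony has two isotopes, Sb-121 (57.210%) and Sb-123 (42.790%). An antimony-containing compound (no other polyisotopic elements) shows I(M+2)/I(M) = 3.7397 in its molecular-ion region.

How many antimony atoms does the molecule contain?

5

The M+2/M ratio from n Sb atoms is n · q/p = n · 0.42790/0.57210.
n = 3.7397 × 0.57210/0.42790 = 5.00 ≈ 5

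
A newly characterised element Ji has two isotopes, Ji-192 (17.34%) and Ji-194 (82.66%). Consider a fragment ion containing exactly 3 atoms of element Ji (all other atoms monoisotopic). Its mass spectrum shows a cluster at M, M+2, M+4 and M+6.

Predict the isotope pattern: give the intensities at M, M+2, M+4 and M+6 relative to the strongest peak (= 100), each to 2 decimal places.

The 3 Ji atoms are independent, so intensities follow the terms of (0.1734 + 0.8266)^3.
P(M) = 0.1734^3 = 0.005214
P(M+2) = 3 × 0.1734^2 × 0.8266^1 = 0.074562
P(M+4) = 3 × 0.1734^1 × 0.8266^2 = 0.355436
P(M+6) = 0.8266^3 = 0.564789
The M+6 peak is largest (0.564789); scaling to 100 gives 0.92 : 13.20 : 62.93 : 100.00.

0.92 : 13.20 : 62.93 : 100.00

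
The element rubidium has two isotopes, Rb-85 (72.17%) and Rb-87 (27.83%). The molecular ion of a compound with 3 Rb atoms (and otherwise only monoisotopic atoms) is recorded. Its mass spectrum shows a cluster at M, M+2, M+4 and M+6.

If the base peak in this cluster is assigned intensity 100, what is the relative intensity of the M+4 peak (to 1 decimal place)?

38.6

Binomial terms of (0.7217 + 0.2783)^3: M 0.3759, M+2 0.4349, M+4 0.1677, M+6 0.0216 → M+2 is the base peak.
P(M+2) = C(3,1) × 0.7217^2 × 0.2783^1 = 3 × 0.52085089 × 0.2783 = 0.434858 (base)
P(M+4) = C(3,2) × 0.7217^1 × 0.2783^2 = 3 × 0.7217 × 0.07745089 = 0.167689
Relative intensity = 0.167689 / 0.434858 × 100 = 38.6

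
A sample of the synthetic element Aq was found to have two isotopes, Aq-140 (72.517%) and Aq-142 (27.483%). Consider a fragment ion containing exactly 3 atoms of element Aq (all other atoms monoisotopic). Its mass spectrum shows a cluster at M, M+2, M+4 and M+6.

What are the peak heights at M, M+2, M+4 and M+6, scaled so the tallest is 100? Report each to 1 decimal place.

Each Aq atom is independently Aq-140 (p = 0.72517) or Aq-142 (q = 0.27483); the cluster is the binomial expansion (p + q)^3.
P(M) = 0.72517^3 = 0.381346
P(M+2) = 3 × 0.72517^2 × 0.27483^1 = 0.433576
P(M+4) = 3 × 0.72517^1 × 0.27483^2 = 0.164320
P(M+6) = 0.27483^3 = 0.020758
The M+2 peak is largest (0.433576); scaling to 100 gives 88.0 : 100.0 : 37.9 : 4.8.

88.0 : 100.0 : 37.9 : 4.8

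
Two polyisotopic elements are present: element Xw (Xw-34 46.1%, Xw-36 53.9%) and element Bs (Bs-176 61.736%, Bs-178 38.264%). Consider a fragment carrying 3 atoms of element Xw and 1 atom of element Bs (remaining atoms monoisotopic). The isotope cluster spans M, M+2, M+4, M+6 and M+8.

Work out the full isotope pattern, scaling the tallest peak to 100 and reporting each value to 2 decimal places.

15.94 : 65.77 : 100.00 : 65.98 : 15.79

Element Xw pattern (n=3): 0.09797218 : 0.34364646 : 0.40179054 : 0.15659082
Element Bs pattern (n=1): 0.61736 : 0.38264
Convolve the two distributions (both contribute in 2-u steps):
  M: 0.09797218×0.61736 = 0.060484
  M+2: 0.09797218×0.38264 + 0.34364646×0.61736 = 0.249642
  M+4: 0.34364646×0.38264 + 0.40179054×0.61736 = 0.379542
  M+6: 0.40179054×0.38264 + 0.15659082×0.61736 = 0.250414
  M+8: 0.15659082×0.38264 = 0.059918
Scale to base peak (0.379542) = 100: 15.94 : 65.77 : 100.00 : 65.98 : 15.79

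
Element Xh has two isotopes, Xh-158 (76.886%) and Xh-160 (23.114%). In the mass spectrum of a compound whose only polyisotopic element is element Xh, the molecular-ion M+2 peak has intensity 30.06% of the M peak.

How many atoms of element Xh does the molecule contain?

1

For n independent Xh atoms, I(M+2)/I(M) = n · (abundance Xh-160) / (abundance Xh-158) = n · 0.23114/0.76886.
n = 0.3006 × 0.76886/0.23114 = 1.00 ≈ 1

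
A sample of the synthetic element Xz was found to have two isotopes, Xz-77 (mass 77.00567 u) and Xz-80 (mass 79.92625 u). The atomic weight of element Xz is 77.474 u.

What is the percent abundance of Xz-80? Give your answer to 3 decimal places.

Let x be the fractional abundance of Xz-77; then Xz-80 has abundance 1 − x.
77.00567·x + 79.92625·(1 − x) = 77.474
(77.00567 − 79.92625)·x = 77.474 − 79.92625
x = -2.45225 / -2.92058 = 0.83964 → 83.964% Xz-77, 16.036% Xz-80.

16.036%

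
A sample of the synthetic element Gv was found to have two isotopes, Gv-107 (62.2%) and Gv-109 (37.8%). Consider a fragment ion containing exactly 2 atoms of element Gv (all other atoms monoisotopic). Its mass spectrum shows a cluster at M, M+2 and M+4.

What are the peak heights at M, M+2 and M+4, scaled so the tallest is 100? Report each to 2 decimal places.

82.28 : 100.00 : 30.39

The 2 Gv atoms are independent, so intensities follow the terms of (0.622 + 0.378)^2.
P(M) = 0.622^2 = 0.386884
P(M+2) = 2 × 0.622^1 × 0.378^1 = 0.470232
P(M+4) = 0.378^2 = 0.142884
The M+2 peak is largest (0.470232); scaling to 100 gives 82.28 : 100.00 : 30.39.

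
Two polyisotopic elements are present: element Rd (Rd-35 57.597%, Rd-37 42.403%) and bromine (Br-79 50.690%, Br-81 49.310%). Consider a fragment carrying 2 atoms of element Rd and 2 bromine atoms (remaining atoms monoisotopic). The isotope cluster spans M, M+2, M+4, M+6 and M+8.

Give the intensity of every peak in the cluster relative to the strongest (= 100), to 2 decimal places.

22.97 : 78.52 : 100.00 : 56.23 : 11.78

Element Rd pattern (n=2): 0.33174144 : 0.48845712 : 0.17980144
Bromine pattern (n=2): 0.25694761 : 0.49990478 : 0.24314761
Convolve the two distributions (both contribute in 2-u steps):
  M: 0.33174144×0.25694761 = 0.085240
  M+2: 0.33174144×0.49990478 + 0.48845712×0.25694761 = 0.291347
  M+4: 0.33174144×0.24314761 + 0.48845712×0.49990478 + 0.17980144×0.25694761 = 0.371044
  M+6: 0.48845712×0.24314761 + 0.17980144×0.49990478 = 0.208651
  M+8: 0.17980144×0.24314761 = 0.043718
Scale to base peak (0.371044) = 100: 22.97 : 78.52 : 100.00 : 56.23 : 11.78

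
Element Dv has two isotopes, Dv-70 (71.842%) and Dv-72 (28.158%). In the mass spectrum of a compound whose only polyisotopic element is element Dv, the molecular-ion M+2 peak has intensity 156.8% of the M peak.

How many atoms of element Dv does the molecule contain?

For n independent Dv atoms, I(M+2)/I(M) = n · (abundance Dv-72) / (abundance Dv-70) = n · 0.28158/0.71842.
n = 1.568 × 0.71842/0.28158 = 4.00 ≈ 4

4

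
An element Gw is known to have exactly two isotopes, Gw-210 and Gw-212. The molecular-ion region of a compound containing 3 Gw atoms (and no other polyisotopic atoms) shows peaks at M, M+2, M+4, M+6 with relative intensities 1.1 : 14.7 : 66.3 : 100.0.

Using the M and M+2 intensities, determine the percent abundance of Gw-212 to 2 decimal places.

If p is the fraction of Gw that is Gw-210, then I(M+2)/I(M) = [C(3,1)·p^2·(1−p)] / p^3 = 3·(1−p)/p = 14.7/1.1 = 13.3636
(1−p)/p = 13.3636/3 = 4.4545  ⇒  p = 1/(1 + 4.4545) = 0.1833
Gw-210: 18.33%, Gw-212: 81.67%.

81.67%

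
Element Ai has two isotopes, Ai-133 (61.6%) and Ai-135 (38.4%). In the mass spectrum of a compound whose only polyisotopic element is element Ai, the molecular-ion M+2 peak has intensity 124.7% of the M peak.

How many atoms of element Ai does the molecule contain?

2

The M+2/M ratio from n Ai atoms is n · q/p = n · 0.384/0.616.
n = 1.247 × 0.616/0.384 = 2.00 ≈ 2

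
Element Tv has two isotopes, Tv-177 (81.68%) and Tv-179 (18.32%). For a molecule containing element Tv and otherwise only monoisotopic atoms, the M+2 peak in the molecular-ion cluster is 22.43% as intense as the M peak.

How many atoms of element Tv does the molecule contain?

1

The M+2/M ratio from n Tv atoms is n · q/p = n · 0.1832/0.8168.
n = 0.2243 × 0.8168/0.1832 = 1.00 ≈ 1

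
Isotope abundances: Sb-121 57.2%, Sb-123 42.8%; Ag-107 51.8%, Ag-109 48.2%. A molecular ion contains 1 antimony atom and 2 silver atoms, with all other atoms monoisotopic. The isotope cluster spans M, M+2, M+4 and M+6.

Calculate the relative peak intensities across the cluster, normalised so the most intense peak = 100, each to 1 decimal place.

38.3 : 100.0 : 86.6 : 24.8

Antimony pattern (n=1): 0.5720 : 0.4280
Silver pattern (n=2): 0.268324 : 0.499352 : 0.232324
Convolve the two distributions (both contribute in 2-u steps):
  M: 0.5720×0.268324 = 0.153481
  M+2: 0.5720×0.499352 + 0.4280×0.268324 = 0.400472
  M+4: 0.5720×0.232324 + 0.4280×0.499352 = 0.346612
  M+6: 0.4280×0.232324 = 0.099435
Scale to base peak (0.400472) = 100: 38.3 : 100.0 : 86.6 : 24.8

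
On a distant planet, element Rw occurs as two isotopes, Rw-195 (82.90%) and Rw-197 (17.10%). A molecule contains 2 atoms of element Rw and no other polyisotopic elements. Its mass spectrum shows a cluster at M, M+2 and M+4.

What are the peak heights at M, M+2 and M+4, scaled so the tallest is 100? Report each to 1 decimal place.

Expanding (0.8290 + 0.1710)^2:
P(M) = 0.8290^2 = 0.687241
P(M+2) = 2 × 0.8290^1 × 0.1710^1 = 0.283518
P(M+4) = 0.1710^2 = 0.029241
The M peak is largest (0.687241); scaling to 100 gives 100.0 : 41.3 : 4.3.

100.0 : 41.3 : 4.3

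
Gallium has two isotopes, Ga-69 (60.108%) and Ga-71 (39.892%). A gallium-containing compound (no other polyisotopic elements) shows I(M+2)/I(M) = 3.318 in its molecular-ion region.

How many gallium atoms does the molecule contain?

For n independent Ga atoms, I(M+2)/I(M) = n · (abundance Ga-71) / (abundance Ga-69) = n · 0.39892/0.60108.
n = 3.318 × 0.60108/0.39892 = 5.00 ≈ 5

5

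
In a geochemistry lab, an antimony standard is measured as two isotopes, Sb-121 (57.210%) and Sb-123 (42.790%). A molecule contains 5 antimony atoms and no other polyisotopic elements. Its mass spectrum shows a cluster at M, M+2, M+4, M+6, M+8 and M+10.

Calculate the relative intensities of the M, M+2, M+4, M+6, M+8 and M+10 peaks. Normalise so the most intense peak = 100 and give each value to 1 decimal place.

17.9 : 66.8 : 100.0 : 74.8 : 28.0 : 4.2

Expanding (0.57210 + 0.42790)^5:
P(M) = 0.57210^5 = 0.061286
P(M+2) = 5 × 0.57210^4 × 0.42790^1 = 0.229192
P(M+4) = 10 × 0.57210^3 × 0.42790^2 = 0.342847
P(M+6) = 10 × 0.57210^2 × 0.42790^3 = 0.256431
P(M+8) = 5 × 0.57210^1 × 0.42790^4 = 0.095898
P(M+10) = 0.42790^5 = 0.014345
The M+4 peak is largest (0.342847); scaling to 100 gives 17.9 : 66.8 : 100.0 : 74.8 : 28.0 : 4.2.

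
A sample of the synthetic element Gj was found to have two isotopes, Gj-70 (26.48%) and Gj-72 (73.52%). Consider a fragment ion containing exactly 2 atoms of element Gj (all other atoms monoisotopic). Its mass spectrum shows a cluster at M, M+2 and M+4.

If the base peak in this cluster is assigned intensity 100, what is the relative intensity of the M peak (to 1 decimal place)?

Term probabilities: M 0.0701, M+2 0.3894, M+4 0.5405. Base peak = M+4.
P(M+4) = C(2,2) × 0.2648^0 × 0.7352^2 = 1 × 1.0000 × 0.54051904 = 0.540519 (base)
P(M) = C(2,0) × 0.2648^2 × 0.7352^0 = 1 × 0.07011904 × 1.0000 = 0.070119
Relative intensity = 0.070119 / 0.540519 × 100 = 13.0

13.0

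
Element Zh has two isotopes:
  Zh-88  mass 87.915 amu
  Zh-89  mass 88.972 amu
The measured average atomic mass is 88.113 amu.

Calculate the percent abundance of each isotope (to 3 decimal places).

Let x be the fractional abundance of Zh-88; then Zh-89 has abundance 1 − x.
87.915·x + 88.972·(1 − x) = 88.113
(87.915 − 88.972)·x = 88.113 − 88.972
x = -0.859 / -1.057 = 0.81268 → 81.268% Zh-88, 18.732% Zh-89.

Zh-88: 81.268%, Zh-89: 18.732%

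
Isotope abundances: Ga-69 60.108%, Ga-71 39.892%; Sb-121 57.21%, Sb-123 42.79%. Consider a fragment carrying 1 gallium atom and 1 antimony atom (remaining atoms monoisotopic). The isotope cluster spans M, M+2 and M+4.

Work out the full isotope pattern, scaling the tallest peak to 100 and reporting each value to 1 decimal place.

Gallium pattern (n=1): 0.60108 : 0.39892
Antimony pattern (n=1): 0.5721 : 0.4279
Convolve the two distributions (both contribute in 2-u steps):
  M: 0.60108×0.5721 = 0.343878
  M+2: 0.60108×0.4279 + 0.39892×0.5721 = 0.485424
  M+4: 0.39892×0.4279 = 0.170698
Scale to base peak (0.485424) = 100: 70.8 : 100.0 : 35.2

70.8 : 100.0 : 35.2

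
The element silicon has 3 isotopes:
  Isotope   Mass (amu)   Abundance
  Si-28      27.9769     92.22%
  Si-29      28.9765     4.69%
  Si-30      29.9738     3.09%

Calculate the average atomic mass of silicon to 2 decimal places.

The abundance-weighted mean is 0.9222 × 27.9769 + 0.0469 × 28.9765 + 0.0309 × 29.9738
= 25.80030 + 1.35900 + 0.92619 = 28.08549 amu

28.09 amu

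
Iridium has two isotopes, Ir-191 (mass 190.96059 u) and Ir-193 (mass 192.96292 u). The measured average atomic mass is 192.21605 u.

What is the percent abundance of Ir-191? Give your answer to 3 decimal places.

Let x be the fractional abundance of Ir-191; then Ir-193 has abundance 1 − x.
190.96059·x + 192.96292·(1 − x) = 192.21605
(190.96059 − 192.96292)·x = 192.21605 − 192.96292
x = -0.74687 / -2.00233 = 0.37300 → 37.300% Ir-191, 62.700% Ir-193.

37.300%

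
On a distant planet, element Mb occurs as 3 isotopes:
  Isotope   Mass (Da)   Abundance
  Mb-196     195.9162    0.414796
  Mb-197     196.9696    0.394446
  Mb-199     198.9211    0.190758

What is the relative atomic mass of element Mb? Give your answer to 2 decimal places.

The abundance-weighted mean is 0.414796 × 195.9162 + 0.394446 × 196.9696 + 0.190758 × 198.9211
= 81.26526 + 77.69387 + 37.94579 = 196.90492 Da

196.90 Da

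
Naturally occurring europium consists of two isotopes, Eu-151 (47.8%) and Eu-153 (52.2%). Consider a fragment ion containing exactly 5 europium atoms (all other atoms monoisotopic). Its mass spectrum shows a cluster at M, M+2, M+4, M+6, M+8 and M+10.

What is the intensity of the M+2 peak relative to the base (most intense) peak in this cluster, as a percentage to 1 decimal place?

Term probabilities: M 0.0250, M+2 0.1363, M+4 0.2976, M+6 0.3250, M+8 0.1775, M+10 0.0388. Base peak = M+6.
P(M+6) = C(5,3) × 0.478^2 × 0.522^3 = 10 × 0.228484 × 0.14223665 = 0.324988 (base)
P(M+2) = C(5,1) × 0.478^4 × 0.522^1 = 5 × 0.05220494 × 0.5220 = 0.136255
Relative intensity = 0.136255 / 0.324988 × 100 = 41.9

41.9%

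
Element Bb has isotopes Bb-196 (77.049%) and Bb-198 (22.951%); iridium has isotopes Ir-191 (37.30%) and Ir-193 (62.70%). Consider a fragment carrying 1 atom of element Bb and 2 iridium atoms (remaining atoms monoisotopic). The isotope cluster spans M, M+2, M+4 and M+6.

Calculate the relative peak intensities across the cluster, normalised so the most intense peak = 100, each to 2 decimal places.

26.13 : 95.63 : 100.00 : 21.99

Element Bb pattern (n=1): 0.77049 : 0.22951
Iridium pattern (n=2): 0.139129 : 0.467742 : 0.393129
Convolve the two distributions (both contribute in 2-u steps):
  M: 0.77049×0.139129 = 0.107198
  M+2: 0.77049×0.467742 + 0.22951×0.139129 = 0.392322
  M+4: 0.77049×0.393129 + 0.22951×0.467742 = 0.410253
  M+6: 0.22951×0.393129 = 0.090227
Scale to base peak (0.410253) = 100: 26.13 : 95.63 : 100.00 : 21.99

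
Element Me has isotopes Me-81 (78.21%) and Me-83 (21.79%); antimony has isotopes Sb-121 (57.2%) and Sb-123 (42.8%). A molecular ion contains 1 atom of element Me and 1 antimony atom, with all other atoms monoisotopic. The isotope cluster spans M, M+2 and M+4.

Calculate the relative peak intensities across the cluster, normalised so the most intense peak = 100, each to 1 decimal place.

Element Me pattern (n=1): 0.7821 : 0.2179
Antimony pattern (n=1): 0.5720 : 0.4280
Convolve the two distributions (both contribute in 2-u steps):
  M: 0.7821×0.5720 = 0.447361
  M+2: 0.7821×0.4280 + 0.2179×0.5720 = 0.459378
  M+4: 0.2179×0.4280 = 0.093261
Scale to base peak (0.459378) = 100: 97.4 : 100.0 : 20.3

97.4 : 100.0 : 20.3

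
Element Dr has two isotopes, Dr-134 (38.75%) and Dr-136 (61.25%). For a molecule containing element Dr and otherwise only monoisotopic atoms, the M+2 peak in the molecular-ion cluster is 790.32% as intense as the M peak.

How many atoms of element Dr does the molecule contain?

The M+2/M ratio from n Dr atoms is n · q/p = n · 0.6125/0.3875.
n = 7.9032 × 0.3875/0.6125 = 5.00 ≈ 5

5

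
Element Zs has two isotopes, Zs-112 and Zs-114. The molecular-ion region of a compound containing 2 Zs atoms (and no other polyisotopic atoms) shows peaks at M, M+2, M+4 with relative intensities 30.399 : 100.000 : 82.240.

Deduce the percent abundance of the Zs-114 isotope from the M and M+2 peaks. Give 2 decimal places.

If p is the fraction of Zs that is Zs-112, then I(M+2)/I(M) = [C(2,1)·p^1·(1−p)] / p^2 = 2·(1−p)/p = 100.000/30.399 = 3.2896
(1−p)/p = 3.2896/2 = 1.6448  ⇒  p = 1/(1 + 1.6448) = 0.3781
Zs-112: 37.81%, Zs-114: 62.19%.

62.19%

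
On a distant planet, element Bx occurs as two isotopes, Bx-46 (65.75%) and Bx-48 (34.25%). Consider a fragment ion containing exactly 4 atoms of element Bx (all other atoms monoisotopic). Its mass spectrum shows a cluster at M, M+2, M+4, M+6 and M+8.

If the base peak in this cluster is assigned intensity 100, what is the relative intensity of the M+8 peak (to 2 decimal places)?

3.53

Binomial terms of (0.6575 + 0.3425)^4: M 0.1869, M+2 0.3894, M+4 0.3043, M+6 0.1057, M+8 0.0138 → M+2 is the base peak.
P(M+2) = C(4,1) × 0.6575^3 × 0.3425^1 = 4 × 0.28424136 × 0.3425 = 0.389411 (base)
P(M+8) = C(4,4) × 0.6575^0 × 0.3425^4 = 1 × 1.0000 × 0.01376076 = 0.013761
Relative intensity = 0.013761 / 0.389411 × 100 = 3.53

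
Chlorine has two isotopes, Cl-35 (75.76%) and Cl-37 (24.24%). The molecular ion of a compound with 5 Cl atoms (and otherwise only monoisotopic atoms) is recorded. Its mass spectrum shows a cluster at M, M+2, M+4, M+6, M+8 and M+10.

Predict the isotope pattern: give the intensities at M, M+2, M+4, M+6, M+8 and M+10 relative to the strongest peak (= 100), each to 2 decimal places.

62.51 : 100.00 : 63.99 : 20.47 : 3.28 : 0.21

Each Cl atom is independently Cl-35 (p = 0.7576) or Cl-37 (q = 0.2424); the cluster is the binomial expansion (p + q)^5.
P(M) = 0.7576^5 = 0.249574
P(M+2) = 5 × 0.7576^4 × 0.2424^1 = 0.399266
P(M+4) = 10 × 0.7576^3 × 0.2424^2 = 0.255497
P(M+6) = 10 × 0.7576^2 × 0.2424^3 = 0.081748
P(M+8) = 5 × 0.7576^1 × 0.2424^4 = 0.013078
P(M+10) = 0.2424^5 = 0.000837
The M+2 peak is largest (0.399266); scaling to 100 gives 62.51 : 100.00 : 63.99 : 20.47 : 3.28 : 0.21.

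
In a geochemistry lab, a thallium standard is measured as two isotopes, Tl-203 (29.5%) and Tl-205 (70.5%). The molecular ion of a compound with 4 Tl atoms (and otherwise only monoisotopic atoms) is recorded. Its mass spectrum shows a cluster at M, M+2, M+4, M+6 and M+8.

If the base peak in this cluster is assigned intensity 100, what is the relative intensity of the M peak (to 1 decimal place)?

1.8

Term probabilities: M 0.0076, M+2 0.0724, M+4 0.2595, M+6 0.4135, M+8 0.2470. Base peak = M+6.
P(M+6) = C(4,3) × 0.295^1 × 0.705^3 = 4 × 0.2950 × 0.35040263 = 0.413475 (base)
P(M) = C(4,0) × 0.295^4 × 0.705^0 = 1 × 0.00757335 × 1.0000 = 0.007573
Relative intensity = 0.007573 / 0.413475 × 100 = 1.8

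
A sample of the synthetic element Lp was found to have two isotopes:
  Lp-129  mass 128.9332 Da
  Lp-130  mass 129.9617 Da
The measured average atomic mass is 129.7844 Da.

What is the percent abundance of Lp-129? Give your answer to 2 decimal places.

Writing the weighted mean with unknown fraction x of Lp-129:
128.9332·x + 129.9617·(1 − x) = 129.7844
(128.9332 − 129.9617)·x = 129.7844 − 129.9617
x = -0.1773 / -1.0285 = 0.17239 → 17.24% Lp-129, 82.76% Lp-130.

17.24%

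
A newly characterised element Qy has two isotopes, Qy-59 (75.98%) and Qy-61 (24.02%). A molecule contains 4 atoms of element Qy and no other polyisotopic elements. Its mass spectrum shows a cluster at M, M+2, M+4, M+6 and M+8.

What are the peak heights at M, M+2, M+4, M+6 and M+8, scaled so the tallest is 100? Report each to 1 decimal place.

Expanding (0.7598 + 0.2402)^4:
P(M) = 0.7598^4 = 0.333271
P(M+2) = 4 × 0.7598^3 × 0.2402^1 = 0.421435
P(M+4) = 6 × 0.7598^2 × 0.2402^2 = 0.199846
P(M+6) = 4 × 0.7598^1 × 0.2402^3 = 0.042119
P(M+8) = 0.2402^4 = 0.003329
The M+2 peak is largest (0.421435); scaling to 100 gives 79.1 : 100.0 : 47.4 : 10.0 : 0.8.

79.1 : 100.0 : 47.4 : 10.0 : 0.8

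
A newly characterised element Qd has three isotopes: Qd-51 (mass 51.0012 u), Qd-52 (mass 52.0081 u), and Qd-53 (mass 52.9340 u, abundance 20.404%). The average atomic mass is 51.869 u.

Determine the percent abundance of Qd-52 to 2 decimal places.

The remaining 79.596% is split between Qd-51 (fraction x) and Qd-52 (fraction 0.79596 − x).
Substituting: 51.0012x + 52.0081(0.79596 − x) = 41.06834664
(51.0012 − 52.0081)x = -0.328020636  ⇒  x = 0.32577, y = 0.47019
Qd-51: 32.58%, Qd-52: 47.02%.

47.02%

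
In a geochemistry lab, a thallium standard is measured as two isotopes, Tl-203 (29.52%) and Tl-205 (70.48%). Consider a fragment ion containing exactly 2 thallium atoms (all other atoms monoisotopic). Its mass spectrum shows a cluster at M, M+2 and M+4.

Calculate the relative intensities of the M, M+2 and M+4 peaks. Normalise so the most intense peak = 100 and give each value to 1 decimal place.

Expanding (0.2952 + 0.7048)^2:
P(M) = 0.2952^2 = 0.087143
P(M+2) = 2 × 0.2952^1 × 0.7048^1 = 0.416114
P(M+4) = 0.7048^2 = 0.496743
The M+4 peak is largest (0.496743); scaling to 100 gives 17.5 : 83.8 : 100.0.

17.5 : 83.8 : 100.0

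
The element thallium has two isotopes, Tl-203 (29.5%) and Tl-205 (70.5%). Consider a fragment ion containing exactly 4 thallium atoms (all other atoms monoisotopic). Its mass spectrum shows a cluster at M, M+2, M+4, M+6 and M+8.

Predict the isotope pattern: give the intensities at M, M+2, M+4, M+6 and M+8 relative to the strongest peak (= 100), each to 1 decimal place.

1.8 : 17.5 : 62.8 : 100.0 : 59.7

The 4 Tl atoms are independent, so intensities follow the terms of (0.295 + 0.705)^4.
P(M) = 0.295^4 = 0.007573
P(M+2) = 4 × 0.295^3 × 0.705^1 = 0.072396
P(M+4) = 6 × 0.295^2 × 0.705^2 = 0.259522
P(M+6) = 4 × 0.295^1 × 0.705^3 = 0.413475
P(M+8) = 0.705^4 = 0.247034
The M+6 peak is largest (0.413475); scaling to 100 gives 1.8 : 17.5 : 62.8 : 100.0 : 59.7.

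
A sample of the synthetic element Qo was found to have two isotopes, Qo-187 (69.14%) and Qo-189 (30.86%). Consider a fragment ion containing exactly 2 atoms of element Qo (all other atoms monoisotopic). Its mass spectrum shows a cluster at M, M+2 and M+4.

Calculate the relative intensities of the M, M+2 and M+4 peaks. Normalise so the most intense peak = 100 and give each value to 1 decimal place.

100.0 : 89.3 : 19.9

The 2 Qo atoms are independent, so intensities follow the terms of (0.6914 + 0.3086)^2.
P(M) = 0.6914^2 = 0.478034
P(M+2) = 2 × 0.6914^1 × 0.3086^1 = 0.426732
P(M+4) = 0.3086^2 = 0.095234
The M peak is largest (0.478034); scaling to 100 gives 100.0 : 89.3 : 19.9.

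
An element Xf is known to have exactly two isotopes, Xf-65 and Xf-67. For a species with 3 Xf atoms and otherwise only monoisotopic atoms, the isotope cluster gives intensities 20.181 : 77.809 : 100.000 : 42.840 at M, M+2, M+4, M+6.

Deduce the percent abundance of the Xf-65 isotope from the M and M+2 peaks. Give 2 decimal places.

Let p = fractional abundance of Xf-65. I(M+2)/I(M) = [C(3,1)·p^2·(1−p)] / p^3 = 3·(1−p)/p = 77.809/20.181 = 3.8556
(1−p)/p = 3.8556/3 = 1.2852  ⇒  p = 1/(1 + 1.2852) = 0.4376
Xf-65: 43.76%, Xf-67: 56.24%.

43.76%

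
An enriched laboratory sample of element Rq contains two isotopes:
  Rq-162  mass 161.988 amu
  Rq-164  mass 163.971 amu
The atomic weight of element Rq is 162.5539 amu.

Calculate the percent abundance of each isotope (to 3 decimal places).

Rq-162: 71.462%, Rq-164: 28.538%

Let x be the fractional abundance of Rq-162; then Rq-164 has abundance 1 − x.
161.988·x + 163.971·(1 − x) = 162.5539
(161.988 − 163.971)·x = 162.5539 − 163.971
x = -1.4171 / -1.983 = 0.71462 → 71.462% Rq-162, 28.538% Rq-164.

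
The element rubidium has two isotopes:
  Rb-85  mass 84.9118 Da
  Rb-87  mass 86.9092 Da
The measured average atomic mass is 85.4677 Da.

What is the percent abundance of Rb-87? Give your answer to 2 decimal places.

Writing the weighted mean with unknown fraction x of Rb-85:
84.9118·x + 86.9092·(1 − x) = 85.4677
(84.9118 − 86.9092)·x = 85.4677 − 86.9092
x = -1.4415 / -1.9974 = 0.72169 → 72.17% Rb-85, 27.83% Rb-87.

27.83%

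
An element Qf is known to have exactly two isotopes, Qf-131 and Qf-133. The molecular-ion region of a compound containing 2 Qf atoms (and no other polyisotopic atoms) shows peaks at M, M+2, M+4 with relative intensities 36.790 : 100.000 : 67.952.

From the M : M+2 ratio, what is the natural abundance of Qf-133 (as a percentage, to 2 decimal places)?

57.61%

Let p = fractional abundance of Qf-131. I(M+2)/I(M) = [C(2,1)·p^1·(1−p)] / p^2 = 2·(1−p)/p = 100.000/36.790 = 2.7181
(1−p)/p = 2.7181/2 = 1.3591  ⇒  p = 1/(1 + 1.3591) = 0.4239
Qf-131: 42.39%, Qf-133: 57.61%.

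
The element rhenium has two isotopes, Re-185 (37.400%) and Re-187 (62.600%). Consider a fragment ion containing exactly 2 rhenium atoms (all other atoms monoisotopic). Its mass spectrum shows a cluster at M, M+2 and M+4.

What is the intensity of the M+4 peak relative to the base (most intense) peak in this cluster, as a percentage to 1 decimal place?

Binomial terms of (0.37400 + 0.62600)^2: M 0.1399, M+2 0.4682, M+4 0.3919 → M+2 is the base peak.
P(M+2) = C(2,1) × 0.37400^1 × 0.62600^1 = 2 × 0.3740 × 0.6260 = 0.468248 (base)
P(M+4) = C(2,2) × 0.37400^0 × 0.62600^2 = 1 × 1.0000 × 0.391876 = 0.391876
Relative intensity = 0.391876 / 0.468248 × 100 = 83.7

83.7%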